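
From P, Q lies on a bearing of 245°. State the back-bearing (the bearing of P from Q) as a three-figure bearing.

065°

Back-bearing = 245° − 180° = 065°.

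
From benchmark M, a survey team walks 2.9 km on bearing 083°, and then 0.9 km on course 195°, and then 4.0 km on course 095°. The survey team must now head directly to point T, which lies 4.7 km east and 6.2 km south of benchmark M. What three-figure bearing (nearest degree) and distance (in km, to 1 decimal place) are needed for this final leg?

200°, 5.7 km

Leg 1 (083°, 2.9 km): east 2.9 sin 83° = 2.88, north 2.9 cos 83° = 0.35
Leg 2 (195°, 0.9 km): east 0.9 sin 195° = -0.23, north 0.9 cos 195° = -0.87
Leg 3 (095°, 4.0 km): east 4.0 sin 95° = 3.98, north 4.0 cos 95° = -0.35
Current position: (6.63, -0.86). Target: (4.7, -6.2). Remaining: Δeast = -1.93, Δnorth = -5.34.
Bearing = atan2(-1.93, -5.34) mod 360° = 199.89°; distance = √((-1.93)² + (-5.34)²) = 5.674 km.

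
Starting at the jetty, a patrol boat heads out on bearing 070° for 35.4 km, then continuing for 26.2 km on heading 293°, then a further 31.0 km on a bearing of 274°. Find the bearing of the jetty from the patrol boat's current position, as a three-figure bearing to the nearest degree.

Leg 1 (070°, 35.4 km): east 35.4 sin 70° = 33.27, north 35.4 cos 70° = 12.11
Leg 2 (293°, 26.2 km): east 26.2 sin 293° = -24.12, north 26.2 cos 293° = 10.24
Leg 3 (274°, 31.0 km): east 31.0 sin 274° = -30.92, north 31.0 cos 274° = 2.16
Net displacement: -21.78 east, 24.51 north. Direction back to start is (21.78, -24.51): bearing = atan2(21.78, -24.51) mod 360° = 138.38° ≈ 138°.

138°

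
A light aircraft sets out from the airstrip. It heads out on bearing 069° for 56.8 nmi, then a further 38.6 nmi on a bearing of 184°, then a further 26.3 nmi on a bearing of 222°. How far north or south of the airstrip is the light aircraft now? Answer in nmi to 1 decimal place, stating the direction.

Leg 1 (069°, 56.8 nmi): east 56.8 sin 69° = 53.03, north 56.8 cos 69° = 20.36
Leg 2 (184°, 38.6 nmi): east 38.6 sin 184° = -2.69, north 38.6 cos 184° = -38.51
Leg 3 (222°, 26.3 nmi): east 26.3 sin 222° = -17.60, north 26.3 cos 222° = -19.54
Net north component: -37.70 nmi.

37.7 nmi south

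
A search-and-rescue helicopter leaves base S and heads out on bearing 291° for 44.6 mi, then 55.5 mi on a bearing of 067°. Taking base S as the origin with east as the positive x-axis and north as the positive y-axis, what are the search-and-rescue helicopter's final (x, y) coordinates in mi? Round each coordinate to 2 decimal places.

Leg 1 (291°, 44.6 mi): east 44.6 sin 291° = -41.64, north 44.6 cos 291° = 15.98
Leg 2 (067°, 55.5 mi): east 55.5 sin 67° = 51.09, north 55.5 cos 67° = 21.69
Summing: 9.45 mi east, 37.67 mi north → (9.45, 37.67).

(9.45, 37.67)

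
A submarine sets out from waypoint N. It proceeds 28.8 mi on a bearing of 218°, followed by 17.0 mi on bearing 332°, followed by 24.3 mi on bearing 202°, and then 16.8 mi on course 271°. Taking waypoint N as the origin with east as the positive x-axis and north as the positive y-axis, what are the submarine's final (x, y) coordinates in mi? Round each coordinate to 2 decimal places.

Leg 1 (218°, 28.8 mi): east 28.8 sin 218° = -17.73, north 28.8 cos 218° = -22.69
Leg 2 (332°, 17.0 mi): east 17.0 sin 332° = -7.98, north 17.0 cos 332° = 15.01
Leg 3 (202°, 24.3 mi): east 24.3 sin 202° = -9.10, north 24.3 cos 202° = -22.53
Leg 4 (271°, 16.8 mi): east 16.8 sin 271° = -16.80, north 16.8 cos 271° = 0.29
Summing: -51.61 mi east, -29.92 mi north → (-51.61, -29.92).

(-51.61, -29.92)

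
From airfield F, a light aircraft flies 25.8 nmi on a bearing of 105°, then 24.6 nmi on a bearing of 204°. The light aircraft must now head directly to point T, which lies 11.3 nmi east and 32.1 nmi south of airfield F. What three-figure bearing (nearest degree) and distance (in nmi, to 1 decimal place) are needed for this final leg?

231°, 4.7 nmi

Leg 1 (105°, 25.8 nmi): east 25.8 sin 105° = 24.92, north 25.8 cos 105° = -6.68
Leg 2 (204°, 24.6 nmi): east 24.6 sin 204° = -10.01, north 24.6 cos 204° = -22.47
Current position: (14.92, -29.15). Target: (11.3, -32.1). Remaining: Δeast = -3.62, Δnorth = -2.95.
Bearing = atan2(-3.62, -2.95) mod 360° = 230.79°; distance = √((-3.62)² + (-2.95)²) = 4.666 nmi.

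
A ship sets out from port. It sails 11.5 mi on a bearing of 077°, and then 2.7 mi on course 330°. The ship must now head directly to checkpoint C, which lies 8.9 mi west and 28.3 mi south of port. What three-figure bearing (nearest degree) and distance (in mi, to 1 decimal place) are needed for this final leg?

Leg 1 (077°, 11.5 mi): east 11.5 sin 77° = 11.21, north 11.5 cos 77° = 2.59
Leg 2 (330°, 2.7 mi): east 2.7 sin 330° = -1.35, north 2.7 cos 330° = 2.34
Current position: (9.86, 4.93). Target: (-8.9, -28.3). Remaining: Δeast = -18.76, Δnorth = -33.23.
Bearing = atan2(-18.76, -33.23) mod 360° = 209.44°; distance = √((-18.76)² + (-33.23)²) = 38.153 mi.

209°, 38.2 mi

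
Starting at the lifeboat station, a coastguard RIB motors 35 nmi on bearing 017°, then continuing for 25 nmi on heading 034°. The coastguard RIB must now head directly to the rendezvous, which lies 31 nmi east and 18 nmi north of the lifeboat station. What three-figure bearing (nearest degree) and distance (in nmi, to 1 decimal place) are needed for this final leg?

169°, 36.8 nmi

Leg 1 (017°, 35 nmi): east 35 sin 17° = 10.23, north 35 cos 17° = 33.47
Leg 2 (034°, 25 nmi): east 25 sin 34° = 13.98, north 25 cos 34° = 20.73
Current position: (24.21, 54.20). Target: (31, 18). Remaining: Δeast = 6.79, Δnorth = -36.20.
Bearing = atan2(6.79, -36.20) mod 360° = 169.38°; distance = √((6.79)² + (-36.20)²) = 36.827 nmi.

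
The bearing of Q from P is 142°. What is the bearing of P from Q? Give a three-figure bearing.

Back-bearing = 142° + 180° = 322°.

322°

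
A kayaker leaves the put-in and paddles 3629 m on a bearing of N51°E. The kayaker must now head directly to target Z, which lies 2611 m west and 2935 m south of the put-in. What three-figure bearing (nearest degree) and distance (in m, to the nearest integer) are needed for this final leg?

226°, 7532 m

Leg 1 (N51°E, 3629 m): east 3629 sin 51° = 2820.26, north 3629 cos 51° = 2283.80
Current position: (2820.26, 2283.80). Target: (-2611, -2935). Remaining: Δeast = -5431.26, Δnorth = -5218.80.
Bearing = atan2(-5431.26, -5218.80) mod 360° = 226.14°; distance = √((-5431.26)² + (-5218.80)²) = 7532.233 m.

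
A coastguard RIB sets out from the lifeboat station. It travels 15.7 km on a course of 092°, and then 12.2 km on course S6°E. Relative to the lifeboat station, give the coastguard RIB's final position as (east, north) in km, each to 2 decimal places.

(16.97, -12.68)

Leg 1 (092°, 15.7 km): east 15.7 sin 92° = 15.69, north 15.7 cos 92° = -0.55
Leg 2 (S6°E, 12.2 km): east 12.2 sin 174° = 1.28, north 12.2 cos 174° = -12.13
Summing: 16.97 km east, -12.68 km north → (16.97, -12.68).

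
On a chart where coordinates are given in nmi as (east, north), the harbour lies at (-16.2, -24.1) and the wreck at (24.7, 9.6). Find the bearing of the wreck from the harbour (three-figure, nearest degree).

051°

Δeast = 24.7 − -16.2 = 40.90; Δnorth = 9.6 − -24.1 = 33.70.
Bearing = atan2(Δeast, Δnorth) mod 360° = 50.51° ≈ 051°.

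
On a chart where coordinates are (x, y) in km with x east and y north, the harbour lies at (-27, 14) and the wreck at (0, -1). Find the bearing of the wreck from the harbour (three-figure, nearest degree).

Δeast = 0 − -27 = 27.00; Δnorth = -1 − 14 = -15.00.
Bearing = atan2(Δeast, Δnorth) mod 360° = 119.05° ≈ 119°.

119°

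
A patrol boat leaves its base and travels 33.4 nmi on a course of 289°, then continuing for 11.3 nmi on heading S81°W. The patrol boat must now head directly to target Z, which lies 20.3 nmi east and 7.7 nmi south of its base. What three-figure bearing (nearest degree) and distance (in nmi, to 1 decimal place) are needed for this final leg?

105°, 65.2 nmi

Leg 1 (289°, 33.4 nmi): east 33.4 sin 289° = -31.58, north 33.4 cos 289° = 10.87
Leg 2 (S81°W, 11.3 nmi): east 11.3 sin 261° = -11.16, north 11.3 cos 261° = -1.77
Current position: (-42.74, 9.11). Target: (20.3, -7.7). Remaining: Δeast = 63.04, Δnorth = -16.81.
Bearing = atan2(63.04, -16.81) mod 360° = 104.93°; distance = √((63.04)² + (-16.81)²) = 65.243 nmi.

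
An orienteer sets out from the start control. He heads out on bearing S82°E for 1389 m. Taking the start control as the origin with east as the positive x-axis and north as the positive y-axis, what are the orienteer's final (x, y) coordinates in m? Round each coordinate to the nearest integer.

(1375, -193)

Leg 1 (S82°E, 1389 m): east 1389 sin 98° = 1375.48, north 1389 cos 98° = -193.31
Summing: 1375.48 m east, -193.31 m north → (1375, -193).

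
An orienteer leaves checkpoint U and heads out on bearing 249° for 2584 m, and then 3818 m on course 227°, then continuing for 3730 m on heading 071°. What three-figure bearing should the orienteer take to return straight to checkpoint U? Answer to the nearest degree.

036°

Leg 1 (249°, 2584 m): east 2584 sin 249° = -2412.37, north 2584 cos 249° = -926.02
Leg 2 (227°, 3818 m): east 3818 sin 227° = -2792.31, north 3818 cos 227° = -2603.87
Leg 3 (071°, 3730 m): east 3730 sin 71° = 3526.78, north 3730 cos 71° = 1214.37
Net displacement: -1677.90 east, -2315.52 north. Direction back to start is (1677.90, 2315.52): bearing = atan2(1677.90, 2315.52) mod 360° = 35.93° ≈ 036°.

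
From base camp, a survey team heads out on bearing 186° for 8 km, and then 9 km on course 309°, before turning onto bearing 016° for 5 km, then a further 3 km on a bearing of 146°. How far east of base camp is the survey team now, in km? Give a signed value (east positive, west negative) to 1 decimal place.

Leg 1 (186°, 8 km): east 8 sin 186° = -0.84, north 8 cos 186° = -7.96
Leg 2 (309°, 9 km): east 9 sin 309° = -6.99, north 9 cos 309° = 5.66
Leg 3 (016°, 5 km): east 5 sin 16° = 1.38, north 5 cos 16° = 4.81
Leg 4 (146°, 3 km): east 3 sin 146° = 1.68, north 3 cos 146° = -2.49
Net east component: -4.77 km.

-4.8 km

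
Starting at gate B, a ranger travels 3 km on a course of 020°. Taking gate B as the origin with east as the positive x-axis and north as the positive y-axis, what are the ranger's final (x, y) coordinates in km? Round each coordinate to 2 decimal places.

Leg 1 (020°, 3 km): east 3 sin 20° = 1.03, north 3 cos 20° = 2.82
Summing: 1.03 km east, 2.82 km north → (1.03, 2.82).

(1.03, 2.82)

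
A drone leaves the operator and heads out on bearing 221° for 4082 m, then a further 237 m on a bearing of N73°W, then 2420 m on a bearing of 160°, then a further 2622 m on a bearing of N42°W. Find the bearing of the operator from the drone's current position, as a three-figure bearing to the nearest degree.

Leg 1 (221°, 4082 m): east 4082 sin 221° = -2678.03, north 4082 cos 221° = -3080.72
Leg 2 (N73°W, 237 m): east 237 sin 287° = -226.64, north 237 cos 287° = 69.29
Leg 3 (160°, 2420 m): east 2420 sin 160° = 827.69, north 2420 cos 160° = -2274.06
Leg 4 (N42°W, 2622 m): east 2622 sin 318° = -1754.46, north 2622 cos 318° = 1948.53
Net displacement: -3831.45 east, -3336.96 north. Direction back to start is (3831.45, 3336.96): bearing = atan2(3831.45, 3336.96) mod 360° = 48.95° ≈ 049°.

049°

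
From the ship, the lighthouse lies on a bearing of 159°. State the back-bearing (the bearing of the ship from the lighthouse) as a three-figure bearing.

339°

Back-bearing = 159° + 180° = 339°.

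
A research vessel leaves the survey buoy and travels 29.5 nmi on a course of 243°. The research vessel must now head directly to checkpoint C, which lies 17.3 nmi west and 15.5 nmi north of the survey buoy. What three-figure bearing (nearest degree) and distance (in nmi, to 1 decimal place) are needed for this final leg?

Leg 1 (243°, 29.5 nmi): east 29.5 sin 243° = -26.28, north 29.5 cos 243° = -13.39
Current position: (-26.28, -13.39). Target: (-17.3, 15.5). Remaining: Δeast = 8.98, Δnorth = 28.89.
Bearing = atan2(8.98, 28.89) mod 360° = 17.27°; distance = √((8.98)² + (28.89)²) = 30.257 nmi.

017°, 30.3 nmi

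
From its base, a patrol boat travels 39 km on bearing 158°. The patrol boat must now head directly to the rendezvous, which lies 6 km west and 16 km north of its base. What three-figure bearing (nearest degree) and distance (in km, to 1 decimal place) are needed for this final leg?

338°, 56.1 km

Leg 1 (158°, 39 km): east 39 sin 158° = 14.61, north 39 cos 158° = -36.16
Current position: (14.61, -36.16). Target: (-6, 16). Remaining: Δeast = -20.61, Δnorth = 52.16.
Bearing = atan2(-20.61, 52.16) mod 360° = 338.44°; distance = √((-20.61)² + (52.16)²) = 56.084 km.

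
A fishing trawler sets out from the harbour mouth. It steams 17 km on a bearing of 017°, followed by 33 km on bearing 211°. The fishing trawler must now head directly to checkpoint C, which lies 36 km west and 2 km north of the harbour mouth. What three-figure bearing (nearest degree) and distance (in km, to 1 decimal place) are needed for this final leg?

300°, 27.8 km

Leg 1 (017°, 17 km): east 17 sin 17° = 4.97, north 17 cos 17° = 16.26
Leg 2 (211°, 33 km): east 33 sin 211° = -17.00, north 33 cos 211° = -28.29
Current position: (-12.03, -12.03). Target: (-36, 2). Remaining: Δeast = -23.97, Δnorth = 14.03.
Bearing = atan2(-23.97, 14.03) mod 360° = 300.34°; distance = √((-23.97)² + (14.03)²) = 27.777 km.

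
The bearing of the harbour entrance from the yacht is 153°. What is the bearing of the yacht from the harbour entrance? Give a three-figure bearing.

333°

Back-bearing = 153° + 180° = 333°.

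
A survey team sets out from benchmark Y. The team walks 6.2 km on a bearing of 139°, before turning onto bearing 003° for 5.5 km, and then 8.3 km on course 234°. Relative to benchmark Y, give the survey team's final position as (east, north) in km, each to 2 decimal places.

(-2.36, -4.07)

Leg 1 (139°, 6.2 km): east 6.2 sin 139° = 4.07, north 6.2 cos 139° = -4.68
Leg 2 (003°, 5.5 km): east 5.5 sin 3° = 0.29, north 5.5 cos 3° = 5.49
Leg 3 (234°, 8.3 km): east 8.3 sin 234° = -6.71, north 8.3 cos 234° = -4.88
Summing: -2.36 km east, -4.07 km north → (-2.36, -4.07).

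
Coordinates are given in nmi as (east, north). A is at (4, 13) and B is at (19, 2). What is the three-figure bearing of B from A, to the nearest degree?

126°

Δeast = 19 − 4 = 15.00; Δnorth = 2 − 13 = -11.00.
Bearing = atan2(Δeast, Δnorth) mod 360° = 126.25° ≈ 126°.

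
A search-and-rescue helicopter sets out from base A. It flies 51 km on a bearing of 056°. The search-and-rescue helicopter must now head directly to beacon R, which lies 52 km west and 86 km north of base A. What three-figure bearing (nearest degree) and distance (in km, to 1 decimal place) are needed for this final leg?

Leg 1 (056°, 51 km): east 51 sin 56° = 42.28, north 51 cos 56° = 28.52
Current position: (42.28, 28.52). Target: (-52, 86). Remaining: Δeast = -94.28, Δnorth = 57.48.
Bearing = atan2(-94.28, 57.48) mod 360° = 301.37°; distance = √((-94.28)² + (57.48)²) = 110.422 km.

301°, 110.4 km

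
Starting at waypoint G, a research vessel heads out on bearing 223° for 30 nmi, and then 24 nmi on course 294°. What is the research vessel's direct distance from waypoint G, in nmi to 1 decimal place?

44.1 nmi

Leg 1 (223°, 30 nmi): east 30 sin 223° = -20.46, north 30 cos 223° = -21.94
Leg 2 (294°, 24 nmi): east 24 sin 294° = -21.93, north 24 cos 294° = 9.76
Net: -42.39 east, -12.18 north. Distance = √((-42.39)² + (-12.18)²) = 44.100 nmi.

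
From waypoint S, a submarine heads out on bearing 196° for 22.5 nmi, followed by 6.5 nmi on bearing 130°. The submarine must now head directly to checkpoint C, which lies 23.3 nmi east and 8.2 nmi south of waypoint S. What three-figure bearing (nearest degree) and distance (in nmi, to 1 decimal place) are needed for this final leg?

Leg 1 (196°, 22.5 nmi): east 22.5 sin 196° = -6.20, north 22.5 cos 196° = -21.63
Leg 2 (130°, 6.5 nmi): east 6.5 sin 130° = 4.98, north 6.5 cos 130° = -4.18
Current position: (-1.22, -25.81). Target: (23.3, -8.2). Remaining: Δeast = 24.52, Δnorth = 17.61.
Bearing = atan2(24.52, 17.61) mod 360° = 54.32°; distance = √((24.52)² + (17.61)²) = 30.188 nmi.

054°, 30.2 nmi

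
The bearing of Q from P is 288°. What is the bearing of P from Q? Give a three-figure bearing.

108°

Back-bearing = 288° − 180° = 108°.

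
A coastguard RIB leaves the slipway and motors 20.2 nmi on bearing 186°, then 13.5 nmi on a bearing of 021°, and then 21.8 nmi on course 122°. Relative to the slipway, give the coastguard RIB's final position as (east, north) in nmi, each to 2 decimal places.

(21.21, -19.04)

Leg 1 (186°, 20.2 nmi): east 20.2 sin 186° = -2.11, north 20.2 cos 186° = -20.09
Leg 2 (021°, 13.5 nmi): east 13.5 sin 21° = 4.84, north 13.5 cos 21° = 12.60
Leg 3 (122°, 21.8 nmi): east 21.8 sin 122° = 18.49, north 21.8 cos 122° = -11.55
Summing: 21.21 nmi east, -19.04 nmi north → (21.21, -19.04).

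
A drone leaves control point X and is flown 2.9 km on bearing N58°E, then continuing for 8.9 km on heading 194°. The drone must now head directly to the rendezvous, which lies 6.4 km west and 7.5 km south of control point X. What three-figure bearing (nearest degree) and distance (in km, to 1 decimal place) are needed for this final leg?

267°, 6.7 km

Leg 1 (N58°E, 2.9 km): east 2.9 sin 58° = 2.46, north 2.9 cos 58° = 1.54
Leg 2 (194°, 8.9 km): east 8.9 sin 194° = -2.15, north 8.9 cos 194° = -8.64
Current position: (0.31, -7.10). Target: (-6.4, -7.5). Remaining: Δeast = -6.71, Δnorth = -0.40.
Bearing = atan2(-6.71, -0.40) mod 360° = 266.58°; distance = √((-6.71)² + (-0.40)²) = 6.718 km.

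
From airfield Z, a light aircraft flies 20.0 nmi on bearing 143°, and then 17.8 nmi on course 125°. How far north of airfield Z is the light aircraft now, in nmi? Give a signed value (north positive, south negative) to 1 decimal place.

Leg 1 (143°, 20.0 nmi): east 20.0 sin 143° = 12.04, north 20.0 cos 143° = -15.97
Leg 2 (125°, 17.8 nmi): east 17.8 sin 125° = 14.58, north 17.8 cos 125° = -10.21
Net north component: -26.18 nmi.

-26.2 nmi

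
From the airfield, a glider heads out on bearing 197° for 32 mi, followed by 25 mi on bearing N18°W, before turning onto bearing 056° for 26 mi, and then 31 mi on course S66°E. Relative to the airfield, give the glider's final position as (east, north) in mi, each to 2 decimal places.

(32.79, -4.90)

Leg 1 (197°, 32 mi): east 32 sin 197° = -9.36, north 32 cos 197° = -30.60
Leg 2 (N18°W, 25 mi): east 25 sin 342° = -7.73, north 25 cos 342° = 23.78
Leg 3 (056°, 26 mi): east 26 sin 56° = 21.55, north 26 cos 56° = 14.54
Leg 4 (S66°E, 31 mi): east 31 sin 114° = 28.32, north 31 cos 114° = -12.61
Summing: 32.79 mi east, -4.90 mi north → (32.79, -4.90).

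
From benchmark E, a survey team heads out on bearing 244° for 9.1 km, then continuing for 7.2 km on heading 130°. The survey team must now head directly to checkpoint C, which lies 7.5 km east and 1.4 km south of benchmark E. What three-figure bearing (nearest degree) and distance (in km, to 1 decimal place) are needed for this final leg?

Leg 1 (244°, 9.1 km): east 9.1 sin 244° = -8.18, north 9.1 cos 244° = -3.99
Leg 2 (130°, 7.2 km): east 7.2 sin 130° = 5.52, north 7.2 cos 130° = -4.63
Current position: (-2.66, -8.62). Target: (7.5, -1.4). Remaining: Δeast = 10.16, Δnorth = 7.22.
Bearing = atan2(10.16, 7.22) mod 360° = 54.62°; distance = √((10.16)² + (7.22)²) = 12.465 km.

055°, 12.5 km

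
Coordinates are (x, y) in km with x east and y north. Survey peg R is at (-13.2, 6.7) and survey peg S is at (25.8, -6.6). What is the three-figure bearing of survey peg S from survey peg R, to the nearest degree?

109°

Δeast = 25.8 − -13.2 = 39.00; Δnorth = -6.6 − 6.7 = -13.30.
Bearing = atan2(Δeast, Δnorth) mod 360° = 108.83° ≈ 109°.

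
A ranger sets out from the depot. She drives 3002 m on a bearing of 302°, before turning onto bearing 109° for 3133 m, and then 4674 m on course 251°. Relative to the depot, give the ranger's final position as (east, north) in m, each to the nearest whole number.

(-4003, -951)

Leg 1 (302°, 3002 m): east 3002 sin 302° = -2545.84, north 3002 cos 302° = 1590.82
Leg 2 (109°, 3133 m): east 3133 sin 109° = 2962.31, north 3133 cos 109° = -1020.01
Leg 3 (251°, 4674 m): east 4674 sin 251° = -4419.35, north 4674 cos 251° = -1521.71
Summing: -4002.88 m east, -950.89 m north → (-4003, -951).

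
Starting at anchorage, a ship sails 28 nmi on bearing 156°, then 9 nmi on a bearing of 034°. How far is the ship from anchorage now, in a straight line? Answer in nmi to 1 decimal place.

Leg 1 (156°, 28 nmi): east 28 sin 156° = 11.39, north 28 cos 156° = -25.58
Leg 2 (034°, 9 nmi): east 9 sin 34° = 5.03, north 9 cos 34° = 7.46
Net: 16.42 east, -18.12 north. Distance = √((16.42)² + (-18.12)²) = 24.452 nmi.

24.5 nmi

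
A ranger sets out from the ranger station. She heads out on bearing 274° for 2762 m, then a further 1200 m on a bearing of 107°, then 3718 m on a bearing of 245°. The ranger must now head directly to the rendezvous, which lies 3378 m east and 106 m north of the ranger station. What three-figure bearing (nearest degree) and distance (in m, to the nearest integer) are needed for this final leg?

078°, 8555 m

Leg 1 (274°, 2762 m): east 2762 sin 274° = -2755.27, north 2762 cos 274° = 192.67
Leg 2 (107°, 1200 m): east 1200 sin 107° = 1147.57, north 1200 cos 107° = -350.85
Leg 3 (245°, 3718 m): east 3718 sin 245° = -3369.65, north 3718 cos 245° = -1571.29
Current position: (-4977.36, -1729.47). Target: (3378, 106). Remaining: Δeast = 8355.36, Δnorth = 1835.47.
Bearing = atan2(8355.36, 1835.47) mod 360° = 77.61°; distance = √((8355.36)² + (1835.47)²) = 8554.588 m.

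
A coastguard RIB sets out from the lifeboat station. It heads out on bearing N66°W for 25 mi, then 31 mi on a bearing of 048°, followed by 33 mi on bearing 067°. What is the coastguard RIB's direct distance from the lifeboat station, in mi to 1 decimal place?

53.4 mi

Leg 1 (N66°W, 25 mi): east 25 sin 294° = -22.84, north 25 cos 294° = 10.17
Leg 2 (048°, 31 mi): east 31 sin 48° = 23.04, north 31 cos 48° = 20.74
Leg 3 (067°, 33 mi): east 33 sin 67° = 30.38, north 33 cos 67° = 12.89
Net: 30.58 east, 43.81 north. Distance = √((30.58)² + (43.81)²) = 53.421 mi.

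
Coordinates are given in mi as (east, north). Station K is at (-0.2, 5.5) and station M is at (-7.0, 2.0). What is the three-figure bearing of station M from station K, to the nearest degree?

243°

Δeast = -7.0 − -0.2 = -6.80; Δnorth = 2.0 − 5.5 = -3.50.
Bearing = atan2(Δeast, Δnorth) mod 360° = 242.76° ≈ 243°.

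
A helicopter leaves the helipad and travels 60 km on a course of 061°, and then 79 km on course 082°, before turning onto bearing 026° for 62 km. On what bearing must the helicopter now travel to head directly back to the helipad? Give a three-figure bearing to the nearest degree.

239°

Leg 1 (061°, 60 km): east 60 sin 61° = 52.48, north 60 cos 61° = 29.09
Leg 2 (082°, 79 km): east 79 sin 82° = 78.23, north 79 cos 82° = 10.99
Leg 3 (026°, 62 km): east 62 sin 26° = 27.18, north 62 cos 26° = 55.73
Net displacement: 157.89 east, 95.81 north. Direction back to start is (-157.89, -95.81): bearing = atan2(-157.89, -95.81) mod 360° = 238.75° ≈ 239°.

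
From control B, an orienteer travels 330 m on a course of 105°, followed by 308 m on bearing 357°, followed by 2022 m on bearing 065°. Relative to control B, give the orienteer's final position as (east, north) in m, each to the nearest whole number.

(2135, 1077)

Leg 1 (105°, 330 m): east 330 sin 105° = 318.76, north 330 cos 105° = -85.41
Leg 2 (357°, 308 m): east 308 sin 357° = -16.12, north 308 cos 357° = 307.58
Leg 3 (065°, 2022 m): east 2022 sin 65° = 1832.55, north 2022 cos 65° = 854.53
Summing: 2135.19 m east, 1076.70 m north → (2135, 1077).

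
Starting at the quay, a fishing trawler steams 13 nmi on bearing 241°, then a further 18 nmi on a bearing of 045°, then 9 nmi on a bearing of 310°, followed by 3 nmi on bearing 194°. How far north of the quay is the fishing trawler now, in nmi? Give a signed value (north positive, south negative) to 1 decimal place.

9.3 nmi

Leg 1 (241°, 13 nmi): east 13 sin 241° = -11.37, north 13 cos 241° = -6.30
Leg 2 (045°, 18 nmi): east 18 sin 45° = 12.73, north 18 cos 45° = 12.73
Leg 3 (310°, 9 nmi): east 9 sin 310° = -6.89, north 9 cos 310° = 5.79
Leg 4 (194°, 3 nmi): east 3 sin 194° = -0.73, north 3 cos 194° = -2.91
Net north component: 9.30 nmi.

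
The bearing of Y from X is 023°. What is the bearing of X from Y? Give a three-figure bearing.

203°

Back-bearing = 023° + 180° = 203°.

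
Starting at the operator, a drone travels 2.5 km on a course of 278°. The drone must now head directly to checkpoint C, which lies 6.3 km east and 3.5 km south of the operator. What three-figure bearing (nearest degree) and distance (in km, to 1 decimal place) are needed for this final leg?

114°, 9.6 km

Leg 1 (278°, 2.5 km): east 2.5 sin 278° = -2.48, north 2.5 cos 278° = 0.35
Current position: (-2.48, 0.35). Target: (6.3, -3.5). Remaining: Δeast = 8.78, Δnorth = -3.85.
Bearing = atan2(8.78, -3.85) mod 360° = 113.68°; distance = √((8.78)² + (-3.85)²) = 9.582 km.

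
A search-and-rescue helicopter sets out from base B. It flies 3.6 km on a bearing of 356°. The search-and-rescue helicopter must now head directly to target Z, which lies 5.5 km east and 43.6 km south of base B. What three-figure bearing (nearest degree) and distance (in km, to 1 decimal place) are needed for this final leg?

Leg 1 (356°, 3.6 km): east 3.6 sin 356° = -0.25, north 3.6 cos 356° = 3.59
Current position: (-0.25, 3.59). Target: (5.5, -43.6). Remaining: Δeast = 5.75, Δnorth = -47.19.
Bearing = atan2(5.75, -47.19) mod 360° = 173.05°; distance = √((5.75)² + (-47.19)²) = 47.540 km.

173°, 47.5 km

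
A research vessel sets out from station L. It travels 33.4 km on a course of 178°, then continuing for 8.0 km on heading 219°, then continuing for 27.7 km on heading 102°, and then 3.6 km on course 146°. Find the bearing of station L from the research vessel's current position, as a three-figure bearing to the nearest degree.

Leg 1 (178°, 33.4 km): east 33.4 sin 178° = 1.17, north 33.4 cos 178° = -33.38
Leg 2 (219°, 8.0 km): east 8.0 sin 219° = -5.03, north 8.0 cos 219° = -6.22
Leg 3 (102°, 27.7 km): east 27.7 sin 102° = 27.09, north 27.7 cos 102° = -5.76
Leg 4 (146°, 3.6 km): east 3.6 sin 146° = 2.01, north 3.6 cos 146° = -2.98
Net displacement: 25.24 east, -48.34 north. Direction back to start is (-25.24, 48.34): bearing = atan2(-25.24, 48.34) mod 360° = 332.43° ≈ 332°.

332°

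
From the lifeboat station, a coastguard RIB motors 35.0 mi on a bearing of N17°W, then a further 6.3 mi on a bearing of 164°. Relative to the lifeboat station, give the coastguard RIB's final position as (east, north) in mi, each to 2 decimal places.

Leg 1 (N17°W, 35.0 mi): east 35.0 sin 343° = -10.23, north 35.0 cos 343° = 33.47
Leg 2 (164°, 6.3 mi): east 6.3 sin 164° = 1.74, north 6.3 cos 164° = -6.06
Summing: -8.50 mi east, 27.41 mi north → (-8.50, 27.41).

(-8.50, 27.41)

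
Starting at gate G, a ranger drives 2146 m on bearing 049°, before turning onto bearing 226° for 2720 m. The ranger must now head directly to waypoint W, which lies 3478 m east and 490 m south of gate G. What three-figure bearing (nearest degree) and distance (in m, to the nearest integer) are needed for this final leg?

Leg 1 (049°, 2146 m): east 2146 sin 49° = 1619.61, north 2146 cos 49° = 1407.90
Leg 2 (226°, 2720 m): east 2720 sin 226° = -1956.60, north 2720 cos 226° = -1889.47
Current position: (-337.00, -481.57). Target: (3478, -490). Remaining: Δeast = 3815.00, Δnorth = -8.43.
Bearing = atan2(3815.00, -8.43) mod 360° = 90.13°; distance = √((3815.00)² + (-8.43)²) = 3815.007 m.

090°, 3815 m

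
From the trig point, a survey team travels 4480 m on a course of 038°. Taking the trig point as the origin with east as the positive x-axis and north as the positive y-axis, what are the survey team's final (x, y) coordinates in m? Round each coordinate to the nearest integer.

Leg 1 (038°, 4480 m): east 4480 sin 38° = 2758.16, north 4480 cos 38° = 3530.29
Summing: 2758.16 m east, 3530.29 m north → (2758, 3530).

(2758, 3530)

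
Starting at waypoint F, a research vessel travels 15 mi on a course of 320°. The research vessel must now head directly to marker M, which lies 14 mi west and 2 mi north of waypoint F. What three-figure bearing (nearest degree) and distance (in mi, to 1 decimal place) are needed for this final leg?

Leg 1 (320°, 15 mi): east 15 sin 320° = -9.64, north 15 cos 320° = 11.49
Current position: (-9.64, 11.49). Target: (-14, 2). Remaining: Δeast = -4.36, Δnorth = -9.49.
Bearing = atan2(-4.36, -9.49) mod 360° = 204.66°; distance = √((-4.36)² + (-9.49)²) = 10.443 mi.

205°, 10.4 mi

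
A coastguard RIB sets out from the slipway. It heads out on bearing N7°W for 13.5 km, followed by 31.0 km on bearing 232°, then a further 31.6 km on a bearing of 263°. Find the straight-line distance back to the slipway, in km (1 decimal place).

58.2 km

Leg 1 (N7°W, 13.5 km): east 13.5 sin 353° = -1.65, north 13.5 cos 353° = 13.40
Leg 2 (232°, 31.0 km): east 31.0 sin 232° = -24.43, north 31.0 cos 232° = -19.09
Leg 3 (263°, 31.6 km): east 31.6 sin 263° = -31.36, north 31.6 cos 263° = -3.85
Net: -57.44 east, -9.54 north. Distance = √((-57.44)² + (-9.54)²) = 58.224 km.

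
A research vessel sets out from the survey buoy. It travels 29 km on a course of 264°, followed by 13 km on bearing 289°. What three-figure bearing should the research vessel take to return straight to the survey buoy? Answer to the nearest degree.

092°

Leg 1 (264°, 29 km): east 29 sin 264° = -28.84, north 29 cos 264° = -3.03
Leg 2 (289°, 13 km): east 13 sin 289° = -12.29, north 13 cos 289° = 4.23
Net displacement: -41.13 east, 1.20 north. Direction back to start is (41.13, -1.20): bearing = atan2(41.13, -1.20) mod 360° = 91.67° ≈ 092°.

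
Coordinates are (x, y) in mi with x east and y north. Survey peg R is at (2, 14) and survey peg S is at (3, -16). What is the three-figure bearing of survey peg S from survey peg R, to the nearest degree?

Δeast = 3 − 2 = 1.00; Δnorth = -16 − 14 = -30.00.
Bearing = atan2(Δeast, Δnorth) mod 360° = 178.09° ≈ 178°.

178°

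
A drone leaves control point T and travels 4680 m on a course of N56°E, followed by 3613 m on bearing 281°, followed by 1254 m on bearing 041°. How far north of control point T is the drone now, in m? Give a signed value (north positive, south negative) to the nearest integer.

Leg 1 (N56°E, 4680 m): east 4680 sin 56° = 3879.90, north 4680 cos 56° = 2617.02
Leg 2 (281°, 3613 m): east 3613 sin 281° = -3546.62, north 3613 cos 281° = 689.39
Leg 3 (041°, 1254 m): east 1254 sin 41° = 822.70, north 1254 cos 41° = 946.41
Net north component: 4252.82 m.

4253 m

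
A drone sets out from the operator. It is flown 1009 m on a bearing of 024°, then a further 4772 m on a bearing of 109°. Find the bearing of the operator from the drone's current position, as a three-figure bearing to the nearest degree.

277°

Leg 1 (024°, 1009 m): east 1009 sin 24° = 410.40, north 1009 cos 24° = 921.77
Leg 2 (109°, 4772 m): east 4772 sin 109° = 4512.01, north 4772 cos 109° = -1553.61
Net displacement: 4922.41 east, -631.84 north. Direction back to start is (-4922.41, 631.84): bearing = atan2(-4922.41, 631.84) mod 360° = 277.31° ≈ 277°.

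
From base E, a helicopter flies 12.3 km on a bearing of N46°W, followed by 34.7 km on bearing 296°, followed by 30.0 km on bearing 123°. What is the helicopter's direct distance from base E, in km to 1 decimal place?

16.6 km

Leg 1 (N46°W, 12.3 km): east 12.3 sin 314° = -8.85, north 12.3 cos 314° = 8.54
Leg 2 (296°, 34.7 km): east 34.7 sin 296° = -31.19, north 34.7 cos 296° = 15.21
Leg 3 (123°, 30.0 km): east 30.0 sin 123° = 25.16, north 30.0 cos 123° = -16.34
Net: -14.88 east, 7.42 north. Distance = √((-14.88)² + (7.42)²) = 16.622 km.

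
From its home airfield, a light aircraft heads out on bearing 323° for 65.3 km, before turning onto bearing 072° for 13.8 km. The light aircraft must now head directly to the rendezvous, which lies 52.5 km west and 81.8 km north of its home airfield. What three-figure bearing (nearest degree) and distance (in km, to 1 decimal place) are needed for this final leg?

Leg 1 (323°, 65.3 km): east 65.3 sin 323° = -39.30, north 65.3 cos 323° = 52.15
Leg 2 (072°, 13.8 km): east 13.8 sin 72° = 13.12, north 13.8 cos 72° = 4.26
Current position: (-26.17, 56.42). Target: (-52.5, 81.8). Remaining: Δeast = -26.33, Δnorth = 25.38.
Bearing = atan2(-26.33, 25.38) mod 360° = 313.96°; distance = √((-26.33)² + (25.38)²) = 36.571 km.

314°, 36.6 km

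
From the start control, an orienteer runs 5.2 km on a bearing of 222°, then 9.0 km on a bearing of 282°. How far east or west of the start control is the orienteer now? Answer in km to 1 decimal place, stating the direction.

12.3 km west

Leg 1 (222°, 5.2 km): east 5.2 sin 222° = -3.48, north 5.2 cos 222° = -3.86
Leg 2 (282°, 9.0 km): east 9.0 sin 282° = -8.80, north 9.0 cos 282° = 1.87
Net east component: -12.28 km.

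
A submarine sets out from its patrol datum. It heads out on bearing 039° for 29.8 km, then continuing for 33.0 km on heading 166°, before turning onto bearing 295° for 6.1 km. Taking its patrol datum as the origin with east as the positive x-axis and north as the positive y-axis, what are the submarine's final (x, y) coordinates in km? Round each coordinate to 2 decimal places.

Leg 1 (039°, 29.8 km): east 29.8 sin 39° = 18.75, north 29.8 cos 39° = 23.16
Leg 2 (166°, 33.0 km): east 33.0 sin 166° = 7.98, north 33.0 cos 166° = -32.02
Leg 3 (295°, 6.1 km): east 6.1 sin 295° = -5.53, north 6.1 cos 295° = 2.58
Summing: 21.21 km east, -6.28 km north → (21.21, -6.28).

(21.21, -6.28)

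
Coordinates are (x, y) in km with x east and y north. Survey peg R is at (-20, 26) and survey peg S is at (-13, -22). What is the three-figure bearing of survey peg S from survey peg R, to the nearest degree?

Δeast = -13 − -20 = 7.00; Δnorth = -22 − 26 = -48.00.
Bearing = atan2(Δeast, Δnorth) mod 360° = 171.70° ≈ 172°.

172°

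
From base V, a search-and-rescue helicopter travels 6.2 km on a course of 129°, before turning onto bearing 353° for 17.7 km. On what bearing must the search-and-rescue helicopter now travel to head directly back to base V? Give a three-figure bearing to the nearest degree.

191°

Leg 1 (129°, 6.2 km): east 6.2 sin 129° = 4.82, north 6.2 cos 129° = -3.90
Leg 2 (353°, 17.7 km): east 17.7 sin 353° = -2.16, north 17.7 cos 353° = 17.57
Net displacement: 2.66 east, 13.67 north. Direction back to start is (-2.66, -13.67): bearing = atan2(-2.66, -13.67) mod 360° = 191.02° ≈ 191°.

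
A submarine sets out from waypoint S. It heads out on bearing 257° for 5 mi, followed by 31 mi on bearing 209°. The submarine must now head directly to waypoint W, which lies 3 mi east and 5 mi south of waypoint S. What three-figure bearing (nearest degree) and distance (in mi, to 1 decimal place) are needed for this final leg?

Leg 1 (257°, 5 mi): east 5 sin 257° = -4.87, north 5 cos 257° = -1.12
Leg 2 (209°, 31 mi): east 31 sin 209° = -15.03, north 31 cos 209° = -27.11
Current position: (-19.90, -28.24). Target: (3, -5). Remaining: Δeast = 22.90, Δnorth = 23.24.
Bearing = atan2(22.90, 23.24) mod 360° = 44.58°; distance = √((22.90)² + (23.24)²) = 32.626 mi.

045°, 32.6 mi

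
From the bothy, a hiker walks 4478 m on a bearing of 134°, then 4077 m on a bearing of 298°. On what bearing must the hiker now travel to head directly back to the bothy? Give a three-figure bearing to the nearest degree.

Leg 1 (134°, 4478 m): east 4478 sin 134° = 3221.20, north 4478 cos 134° = -3110.68
Leg 2 (298°, 4077 m): east 4077 sin 298° = -3599.78, north 4077 cos 298° = 1914.04
Net displacement: -378.57 east, -1196.64 north. Direction back to start is (378.57, 1196.64): bearing = atan2(378.57, 1196.64) mod 360° = 17.56° ≈ 018°.

018°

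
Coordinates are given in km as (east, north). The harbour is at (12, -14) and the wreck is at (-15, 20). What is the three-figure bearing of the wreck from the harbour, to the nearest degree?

Δeast = -15 − 12 = -27.00; Δnorth = 20 − -14 = 34.00.
Bearing = atan2(Δeast, Δnorth) mod 360° = 321.55° ≈ 322°.

322°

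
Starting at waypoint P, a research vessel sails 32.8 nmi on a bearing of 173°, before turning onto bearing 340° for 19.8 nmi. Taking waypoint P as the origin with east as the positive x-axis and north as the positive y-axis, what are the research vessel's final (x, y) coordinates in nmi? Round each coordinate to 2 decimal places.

(-2.77, -13.95)

Leg 1 (173°, 32.8 nmi): east 32.8 sin 173° = 4.00, north 32.8 cos 173° = -32.56
Leg 2 (340°, 19.8 nmi): east 19.8 sin 340° = -6.77, north 19.8 cos 340° = 18.61
Summing: -2.77 nmi east, -13.95 nmi north → (-2.77, -13.95).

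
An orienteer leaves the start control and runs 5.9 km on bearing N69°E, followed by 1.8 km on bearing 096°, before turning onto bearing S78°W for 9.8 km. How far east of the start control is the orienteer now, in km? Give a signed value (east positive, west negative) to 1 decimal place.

Leg 1 (N69°E, 5.9 km): east 5.9 sin 69° = 5.51, north 5.9 cos 69° = 2.11
Leg 2 (096°, 1.8 km): east 1.8 sin 96° = 1.79, north 1.8 cos 96° = -0.19
Leg 3 (S78°W, 9.8 km): east 9.8 sin 258° = -9.59, north 9.8 cos 258° = -2.04
Net east component: -2.29 km.

-2.3 km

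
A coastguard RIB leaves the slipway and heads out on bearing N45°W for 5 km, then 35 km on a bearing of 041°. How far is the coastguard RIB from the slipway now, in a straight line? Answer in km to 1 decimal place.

Leg 1 (N45°W, 5 km): east 5 sin 315° = -3.54, north 5 cos 315° = 3.54
Leg 2 (041°, 35 km): east 35 sin 41° = 22.96, north 35 cos 41° = 26.41
Net: 19.43 east, 29.95 north. Distance = √((19.43)² + (29.95)²) = 35.699 km.

35.7 km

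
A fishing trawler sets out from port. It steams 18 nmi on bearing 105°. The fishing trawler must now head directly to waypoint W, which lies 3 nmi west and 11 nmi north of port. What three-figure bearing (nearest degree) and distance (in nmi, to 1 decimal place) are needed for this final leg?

Leg 1 (105°, 18 nmi): east 18 sin 105° = 17.39, north 18 cos 105° = -4.66
Current position: (17.39, -4.66). Target: (-3, 11). Remaining: Δeast = -20.39, Δnorth = 15.66.
Bearing = atan2(-20.39, 15.66) mod 360° = 307.53°; distance = √((-20.39)² + (15.66)²) = 25.706 nmi.

308°, 25.7 nmi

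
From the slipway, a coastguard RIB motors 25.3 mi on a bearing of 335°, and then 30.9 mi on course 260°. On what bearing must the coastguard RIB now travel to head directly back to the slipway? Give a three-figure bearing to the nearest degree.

113°

Leg 1 (335°, 25.3 mi): east 25.3 sin 335° = -10.69, north 25.3 cos 335° = 22.93
Leg 2 (260°, 30.9 mi): east 30.9 sin 260° = -30.43, north 30.9 cos 260° = -5.37
Net displacement: -41.12 east, 17.56 north. Direction back to start is (41.12, -17.56): bearing = atan2(41.12, -17.56) mod 360° = 113.13° ≈ 113°.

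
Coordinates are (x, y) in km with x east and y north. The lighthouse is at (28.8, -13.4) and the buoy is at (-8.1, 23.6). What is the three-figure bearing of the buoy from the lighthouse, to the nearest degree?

315°

Δeast = -8.1 − 28.8 = -36.90; Δnorth = 23.6 − -13.4 = 37.00.
Bearing = atan2(Δeast, Δnorth) mod 360° = 315.08° ≈ 315°.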